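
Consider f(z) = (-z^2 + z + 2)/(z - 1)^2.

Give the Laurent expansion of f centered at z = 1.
Put w = z - (1), i.e. z = w + 1. The denominator is w^2, so it suffices to rewrite the numerator in powers of w.

P(z) = -z^2 + z + 2
P(w + 1) = 2 - w - w^2

Dividing each term by w^2:
  f = 2/w^2 - 1/w - 1

Substituting back w = z - 1:
  f(z) = 2/(z - 1)^2 - 1/(z - 1) - 1

The series is finite because the numerator is a polynomial; the negative powers form the principal part, and the coefficient of 1/(z - 1) gives Res(f, 1) = -1.

Final answer: 2/(z - 1)^2 - 1/(z - 1) - 1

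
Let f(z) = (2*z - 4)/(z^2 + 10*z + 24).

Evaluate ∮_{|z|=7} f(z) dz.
By the residue theorem, ∮_C f(z) dz = 2πi · (sum of the residues of f at the poles inside |z| = 7).

The denominator factors as (z + 6)*(z + 4), so the singularities of f are simple poles at z = -6, z = -4.
  |-6|² = 36 < 49 = 7², so this pole is inside the contour.
  |-4|² = 16 < 49 = 7², so this pole is inside the contour.

With P(z) = 2*z - 4 and Q(z) = z^2 + 10*z + 24, each pole is simple, so Res(f, z₀) = P(z₀)/Q'(z₀) with Q'(z) = 2*z + 10.
  Res(f, -6) = P(-6)/Q'(-6) = (-16)/(-2) = 8
  Res(f, -4) = P(-4)/Q'(-4) = (-12)/(2) = -6

Sum of residues inside C: 2
∮_C f(z) dz = 2πi · (2) = 4*I*pi

Final answer: 4*I*pi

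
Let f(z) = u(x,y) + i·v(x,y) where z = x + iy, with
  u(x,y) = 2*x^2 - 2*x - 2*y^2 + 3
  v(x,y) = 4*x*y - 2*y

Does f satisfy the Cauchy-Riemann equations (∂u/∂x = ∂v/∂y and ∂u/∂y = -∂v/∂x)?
∂u/∂x = 4*x - 2
∂v/∂y = 4*x - 2
∂u/∂y = -4*y
∂v/∂x = 4*y
∂u/∂x = ∂v/∂y and ∂u/∂y = -∂v/∂x hold identically; f is analytic.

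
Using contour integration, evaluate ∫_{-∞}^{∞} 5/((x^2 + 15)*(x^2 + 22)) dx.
pi*(-15*sqrt(22) + 22*sqrt(15))/462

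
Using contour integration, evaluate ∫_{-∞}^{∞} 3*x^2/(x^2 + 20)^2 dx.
Let f(z) = 3*z^2/(z^2 + 20)^2. The denominator has no real zeros and deg Q - deg P = 2 ≥ 2, so the integral of f over the upper semicircle |z| = R tends to 0 as R → ∞. Closing the contour in the upper half-plane,
  ∫_{-∞}^{∞} f(x) dx = 2πi · Σ Res(f, z_k)  over the poles with Im z_k > 0.

Zeros of the denominator: z^2 + 20 = 0 gives z = ±2*sqrt(5)*I.
Upper half-plane: z = 2*sqrt(5)*I (a pole of order 2).

Write f(z) = g(z)/(z - 2*sqrt(5)*I)^2 with g(z) = 3*z^2/(z + 2*sqrt(5)*I)^2. For a double pole, Res(f, z₀) = g'(z₀):
  g'(z) = 12*sqrt(5)*I*z/(z + 2*sqrt(5)*I)^3
  Res(f, 2*sqrt(5)*I) = g'(2*sqrt(5)*I) = -3*sqrt(5)*I/40

∫_{-∞}^{∞} f(x) dx = 2πi · (-3*sqrt(5)*I/40) = 3*sqrt(5)*pi/20

Final answer: 3*sqrt(5)*pi/20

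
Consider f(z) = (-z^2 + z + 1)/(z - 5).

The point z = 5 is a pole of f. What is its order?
Factor the denominator:
  z - 5 = (z - 5)

The numerator P(z) = -z^2 + z + 1 has P(5) = -19 ≠ 0, so no factor of (z - 5) cancels.
Near z = 5 we can therefore write f(z) = g(z)/(z - 5) with g analytic at 5 and g(5) ≠ 0 (g is just the numerator).

Hence z = 5 is a pole of order 1.

Final answer: 1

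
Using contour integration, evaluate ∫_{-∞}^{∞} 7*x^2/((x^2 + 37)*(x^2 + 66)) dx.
Let f(z) = 7*z^2/((z^2 + 37)*(z^2 + 66)). The denominator has no real zeros and deg Q - deg P = 2 ≥ 2, so the integral of f over the upper semicircle |z| = R tends to 0 as R → ∞. Closing the contour in the upper half-plane,
  ∫_{-∞}^{∞} f(x) dx = 2πi · Σ Res(f, z_k)  over the poles with Im z_k > 0.

Zeros of the denominator: z^2 + 66 = 0 gives z = ±sqrt(66)*I; z^2 + 37 = 0 gives z = ±sqrt(37)*I.
Upper half-plane: z = sqrt(37)*I, z = sqrt(66)*I (simple).

Each pole is a simple zero of Q(z) = z^4 + 103*z^2 + 2442, so Res(f, z₀) = P(z₀)/Q'(z₀) with P(z) = 7*z^2, Q'(z) = 4*z^3 + 206*z:
  Res(f, sqrt(37)*I) = (-259)/(58*sqrt(37)*I) = 7*sqrt(37)*I/58
  Res(f, sqrt(66)*I) = (-462)/(-58*sqrt(66)*I) = -7*sqrt(66)*I/58

Sum of residues: 7*I*(-sqrt(66) + sqrt(37))/58
∫_{-∞}^{∞} f(x) dx = 2πi · (7*I*(-sqrt(66) + sqrt(37))/58) = 7*pi*(-sqrt(37) + sqrt(66))/29

Final answer: 7*pi*(-sqrt(37) + sqrt(66))/29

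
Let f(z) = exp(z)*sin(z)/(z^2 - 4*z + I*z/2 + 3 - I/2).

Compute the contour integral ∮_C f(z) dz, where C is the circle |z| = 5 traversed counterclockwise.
By the residue theorem, ∮_C f(z) dz = 2πi · (sum of the residues of f at the poles inside |z| = 5).

The denominator factors as (z - 1)*(z - 3 + I/2), so the singularities of f are simple poles at z = 1, z = 3 - I/2.
  |1|² = 1 < 25 = 5², so this pole is inside the contour.
  |3 - I/2|² = 37/4 < 25 = 5², so this pole is inside the contour.

With P(z) = exp(z)*sin(z) and Q(z) = z^2 - 4*z + I*z/2 + 3 - I/2, each pole is simple, so Res(f, z₀) = P(z₀)/Q'(z₀) with Q'(z) = 2*z - 4 + I/2.
  Res(f, 1) = P(1)/Q'(1) = (exp(1)*sin(1))/(-2 + I/2) = exp(1)*(-8/17 - 2*I/17)*sin(1)
  Res(f, 3 - I/2) = P(3 - I/2)/Q'(3 - I/2) = (exp(3 - I/2)*sin(3 - I/2))/(2 - I/2) = (8/17 + 2*I/17)*exp(3 - I/2)*sin(3 - I/2)

Sum of residues inside C: exp(1)*(-8/17 - 2*I/17)*sin(1) + (8/17 + 2*I/17)*exp(3 - I/2)*sin(3 - I/2)
∮_C f(z) dz = 2πi · (exp(1)*(-8/17 - 2*I/17)*sin(1) + (8/17 + 2*I/17)*exp(3 - I/2)*sin(3 - I/2)) = exp(1)*pi*(4/17 - 16*I/17)*sin(1) + pi*(-4/17 + 16*I/17)*exp(3 - I/2)*sin(3 - I/2)

Final answer: exp(1)*pi*(4/17 - 16*I/17)*sin(1) + pi*(-4/17 + 16*I/17)*exp(3 - I/2)*sin(3 - I/2)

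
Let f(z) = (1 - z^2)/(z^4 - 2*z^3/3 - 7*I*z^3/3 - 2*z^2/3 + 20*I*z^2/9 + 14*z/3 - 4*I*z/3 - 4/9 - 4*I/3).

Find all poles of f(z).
The singularities of f are the zeros of the denominator. Factoring,
  z^4 - 2*z^3/3 - 7*I*z^3/3 - 2*z^2/3 + 20*I*z^2/9 + 14*z/3 - 4*I*z/3 - 4/9 - 4*I/3 = (z - I/3)*(z + 1 - I)*(z - 1 + I)*(z - 2/3 - 2*I)
so the candidates are z = I/3, z = -1 + I, z = 1 - I, z = 2/3 + 2*I.

Check the numerator P(z) = 1 - z^2 at each one:
  P(I/3) = 10/9 ≠ 0, so z = I/3 is a (simple) pole.
  P(-1 + I) = 1 + 2*I ≠ 0, so z = -1 + I is a (simple) pole.
  P(1 - I) = 1 + 2*I ≠ 0, so z = 1 - I is a (simple) pole.
  P(2/3 + 2*I) = 41/9 - 8*I/3 ≠ 0, so z = 2/3 + 2*I is a (simple) pole.

Poles of f: {-1 + I, I/3, 2/3 + 2*I, 1 - I}

Final answer: {-1 + I, I/3, 2/3 + 2*I, 1 - I}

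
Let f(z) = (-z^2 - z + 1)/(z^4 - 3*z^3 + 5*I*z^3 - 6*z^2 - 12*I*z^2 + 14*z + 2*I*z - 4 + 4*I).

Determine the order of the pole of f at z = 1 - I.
3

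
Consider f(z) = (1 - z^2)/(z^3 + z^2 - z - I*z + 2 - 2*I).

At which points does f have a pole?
The singularities of f are the zeros of the denominator. Factoring,
  z^3 + z^2 - z - I*z + 2 - 2*I = (z - 1 - I)*(z + I)*(z + 2)
so the candidates are z = 1 + I, z = -I, z = -2.

Check the numerator P(z) = 1 - z^2 at each one:
  P(1 + I) = 1 - 2*I ≠ 0, so z = 1 + I is a (simple) pole.
  P(-I) = 2 ≠ 0, so z = -I is a (simple) pole.
  P(-2) = -3 ≠ 0, so z = -2 is a (simple) pole.

Poles of f: {-2, -I, 1 + I}

Final answer: {-2, -I, 1 + I}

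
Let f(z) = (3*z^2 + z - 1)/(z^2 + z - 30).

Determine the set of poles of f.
The singularities of f are the zeros of the denominator. Factoring,
  z^2 + z - 30 = (z - 5)*(z + 6)
so the candidates are z = 5, z = -6.

Check the numerator P(z) = 3*z^2 + z - 1 at each one:
  P(5) = 79 ≠ 0, so z = 5 is a (simple) pole.
  P(-6) = 101 ≠ 0, so z = -6 is a (simple) pole.

Poles of f: {-6, 5}

Final answer: {-6, 5}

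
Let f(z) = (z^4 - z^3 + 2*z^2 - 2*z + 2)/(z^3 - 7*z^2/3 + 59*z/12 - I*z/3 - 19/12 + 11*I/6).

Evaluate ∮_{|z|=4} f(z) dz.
By the residue theorem, ∮_C f(z) dz = 2πi · (sum of the residues of f at the poles inside |z| = 4).

The denominator factors as (z - 1 - 2*I)*(z - 1/3 + I/2)*(z - 1 + 3*I/2), so the singularities of f are simple poles at z = 1 + 2*I, z = 1/3 - I/2, z = 1 - 3*I/2.
  |1 + 2*I|² = 5 < 16 = 4², so this pole is inside the contour.
  |1/3 - I/2|² = 13/36 < 16 = 4², so this pole is inside the contour.
  |1 - 3*I/2|² = 13/4 < 16 = 4², so this pole is inside the contour.

With P(z) = z^4 - z^3 + 2*z^2 - 2*z + 2 and Q(z) = z^3 - 7*z^2/3 + 59*z/12 - I*z/3 - 19/12 + 11*I/6, each pole is simple, so Res(f, z₀) = P(z₀)/Q'(z₀) with Q'(z) = 3*z^2 - 14*z/3 + 59/12 - I/3.
  Res(f, 1 + 2*I) = P(1 + 2*I)/Q'(1 + 2*I) = (-2 - 18*I)/(-35/4 + 7*I/3) = -72/241 + 3336*I/1687
  Res(f, 1/3 - I/2) = P(1/3 - I/2)/Q'(1/3 - I/2) = (1525/1296 + 101*I/216)/(53/18 + I) = 91733/225576 + 389*I/18798
  Res(f, 1 - 3*I/2) = P(1 - 3*I/2)/Q'(1 - 3*I/2) = (-67/16 + 45*I/8)/(-7/2 - 7*I/3) = 9/104 - 303*I/182

Sum of residues inside C: 7/36 + I/3
∮_C f(z) dz = 2πi · (7/36 + I/3) = pi*(-2/3 + 7*I/18)

Final answer: pi*(-2/3 + 7*I/18)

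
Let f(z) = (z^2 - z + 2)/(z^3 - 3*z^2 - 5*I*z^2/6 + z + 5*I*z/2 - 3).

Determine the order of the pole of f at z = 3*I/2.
Factor the denominator:
  z^3 - 3*z^2 - 5*I*z^2/6 + z + 5*I*z/2 - 3 = (z - 3*I/2)*(z + 2*I/3)*(z - 3)

The numerator P(z) = z^2 - z + 2 has P(3*I/2) = -1/4 - 3*I/2 ≠ 0, so no factor of (z - 3*I/2) cancels.
Near z = 3*I/2 we can therefore write f(z) = g(z)/(z - 3*I/2) with g analytic at 3*I/2 and g(3*I/2) ≠ 0 (g is the numerator divided by the remaining denominator factors).

Hence z = 3*I/2 is a pole of order 1.

Final answer: 1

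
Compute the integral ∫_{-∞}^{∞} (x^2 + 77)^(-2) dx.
sqrt(77)*pi/11858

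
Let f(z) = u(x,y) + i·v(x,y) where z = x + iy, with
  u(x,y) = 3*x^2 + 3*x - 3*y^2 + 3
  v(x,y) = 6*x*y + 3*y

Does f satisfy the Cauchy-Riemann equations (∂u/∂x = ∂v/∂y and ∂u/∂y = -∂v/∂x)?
∂u/∂x = 6*x + 3
∂v/∂y = 6*x + 3
∂u/∂y = -6*y
∂v/∂x = 6*y
∂u/∂x = ∂v/∂y and ∂u/∂y = -∂v/∂x hold identically; f is analytic.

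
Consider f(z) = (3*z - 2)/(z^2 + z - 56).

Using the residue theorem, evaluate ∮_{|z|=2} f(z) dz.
By the residue theorem, ∮_C f(z) dz = 2πi · (sum of the residues of f at the poles inside |z| = 2).

The denominator factors as (z + 8)*(z - 7), so the singularities of f are simple poles at z = -8, z = 7.
  |-8|² = 64 > 4 = 2², so this pole is outside the contour.
  |7|² = 49 > 4 = 2², so this pole is outside the contour.

No pole lies inside the contour, so f is analytic on and inside C and the integral is 0 (Cauchy's theorem).

Final answer: 0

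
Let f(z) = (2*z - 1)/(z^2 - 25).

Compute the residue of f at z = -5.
Write f(z) = P(z)/Q(z) with P(z) = 2*z - 1 and Q(z) = z^2 - 25.
The denominator factors as Q(z) = (z + 5)*(z - 5), so z = -5 is a simple zero of Q and P is analytic there; z = -5 is therefore a simple pole and
  Res(f, z₀) = P(z₀)/Q'(z₀).

Q'(z) = 2*z, so Q'(-5) = -10.
P(-5) = -11.

Res(f, -5) = (-11)/(-10) = 11/10

Final answer: 11/10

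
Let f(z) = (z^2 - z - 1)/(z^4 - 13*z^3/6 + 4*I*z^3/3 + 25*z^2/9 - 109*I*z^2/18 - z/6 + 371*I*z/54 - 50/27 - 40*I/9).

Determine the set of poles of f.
The singularities of f are the zeros of the denominator. Factoring,
  z^4 - 13*z^3/6 + 4*I*z^3/3 + 25*z^2/9 - 109*I*z^2/18 - z/6 + 371*I*z/54 - 50/27 - 40*I/9 = (z - 1/3 + I)*(z - 3/2 - I)*(z - 1 - 2*I/3)*(z + 2/3 + 2*I)
so the candidates are z = 1/3 - I, z = 3/2 + I, z = 1 + 2*I/3, z = -2/3 - 2*I.

Check the numerator P(z) = z^2 - z - 1 at each one:
  P(1/3 - I) = -20/9 + I/3 ≠ 0, so z = 1/3 - I is a (simple) pole.
  P(3/2 + I) = -5/4 + 2*I ≠ 0, so z = 3/2 + I is a (simple) pole.
  P(1 + 2*I/3) = -13/9 + 2*I/3 ≠ 0, so z = 1 + 2*I/3 is a (simple) pole.
  P(-2/3 - 2*I) = -35/9 + 14*I/3 ≠ 0, so z = -2/3 - 2*I is a (simple) pole.

Poles of f: {-2/3 - 2*I, 1/3 - I, 1 + 2*I/3, 3/2 + I}

Final answer: {-2/3 - 2*I, 1/3 - I, 1 + 2*I/3, 3/2 + I}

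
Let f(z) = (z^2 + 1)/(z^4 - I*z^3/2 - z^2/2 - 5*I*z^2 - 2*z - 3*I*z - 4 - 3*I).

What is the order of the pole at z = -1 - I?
2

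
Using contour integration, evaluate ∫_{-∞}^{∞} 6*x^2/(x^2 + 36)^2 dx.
Let f(z) = 6*z^2/(z^2 + 36)^2. The denominator has no real zeros and deg Q - deg P = 2 ≥ 2, so the integral of f over the upper semicircle |z| = R tends to 0 as R → ∞. Closing the contour in the upper half-plane,
  ∫_{-∞}^{∞} f(x) dx = 2πi · Σ Res(f, z_k)  over the poles with Im z_k > 0.

Zeros of the denominator: z^2 + 36 = 0 gives z = ±6*I.
Upper half-plane: z = 6*I (a pole of order 2).

Write f(z) = g(z)/(z - 6*I)^2 with g(z) = 6*z^2/(z + 6*I)^2. For a double pole, Res(f, z₀) = g'(z₀):
  g'(z) = 72*I*z/(z + 6*I)^3
  Res(f, 6*I) = g'(6*I) = -I/4

∫_{-∞}^{∞} f(x) dx = 2πi · (-I/4) = pi/2

Final answer: pi/2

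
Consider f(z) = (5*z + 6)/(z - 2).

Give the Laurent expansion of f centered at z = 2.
Put w = z - (2), i.e. z = w + 2. The denominator is w, so it suffices to rewrite the numerator in powers of w.

P(z) = 5*z + 6
P(w + 2) = 16 + 5*w

Dividing each term by w:
  f = 16/w + 5

Substituting back w = z - 2:
  f(z) = 16/(z - 2) + 5

The series is finite because the numerator is a polynomial; the negative powers form the principal part, and the coefficient of 1/(z - 2) gives Res(f, 2) = 16.

Final answer: 16/(z - 2) + 5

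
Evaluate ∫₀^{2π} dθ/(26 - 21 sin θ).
2*sqrt(235)*pi/235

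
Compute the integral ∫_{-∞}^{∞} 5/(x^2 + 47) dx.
Let f(z) = 5/(z^2 + 47). The denominator has no real zeros and deg Q - deg P = 2 ≥ 2, so the integral of f over the upper semicircle |z| = R tends to 0 as R → ∞. Closing the contour in the upper half-plane,
  ∫_{-∞}^{∞} f(x) dx = 2πi · Σ Res(f, z_k)  over the poles with Im z_k > 0.

Zeros of the denominator: z^2 + 47 = 0 gives z = ±sqrt(47)*I.
Upper half-plane: z = sqrt(47)*I (simple).

Each pole is a simple zero of Q(z) = z^2 + 47, so Res(f, z₀) = P(z₀)/Q'(z₀) with P(z) = 5, Q'(z) = 2*z:
  Res(f, sqrt(47)*I) = (5)/(2*sqrt(47)*I) = -5*sqrt(47)*I/94

∫_{-∞}^{∞} f(x) dx = 2πi · (-5*sqrt(47)*I/94) = 5*sqrt(47)*pi/47

Final answer: 5*sqrt(47)*pi/47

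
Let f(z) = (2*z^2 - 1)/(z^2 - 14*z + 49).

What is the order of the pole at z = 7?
Factor the denominator:
  z^2 - 14*z + 49 = (z - 7)^2

The numerator P(z) = 2*z^2 - 1 has P(7) = 97 ≠ 0, so no factor of (z - 7) cancels.
Near z = 7 we can therefore write f(z) = g(z)/(z - 7)^2 with g analytic at 7 and g(7) ≠ 0 (g is just the numerator).

Hence z = 7 is a pole of order 2.

Final answer: 2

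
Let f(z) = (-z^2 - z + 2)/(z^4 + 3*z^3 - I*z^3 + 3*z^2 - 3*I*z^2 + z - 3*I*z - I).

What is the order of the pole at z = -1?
3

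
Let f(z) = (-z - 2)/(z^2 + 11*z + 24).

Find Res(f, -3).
1/5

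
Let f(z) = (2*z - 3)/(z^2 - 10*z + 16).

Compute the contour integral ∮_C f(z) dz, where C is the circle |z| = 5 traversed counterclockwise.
-I*pi/3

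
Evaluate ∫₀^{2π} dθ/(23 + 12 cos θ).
2*sqrt(385)*pi/385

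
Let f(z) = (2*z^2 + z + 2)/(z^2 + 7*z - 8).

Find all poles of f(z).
The singularities of f are the zeros of the denominator. Factoring,
  z^2 + 7*z - 8 = (z + 8)*(z - 1)
so the candidates are z = -8, z = 1.

Check the numerator P(z) = 2*z^2 + z + 2 at each one:
  P(-8) = 122 ≠ 0, so z = -8 is a (simple) pole.
  P(1) = 5 ≠ 0, so z = 1 is a (simple) pole.

Poles of f: {-8, 1}

Final answer: {-8, 1}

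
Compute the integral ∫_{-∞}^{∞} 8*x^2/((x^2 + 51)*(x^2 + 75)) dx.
Let f(z) = 8*z^2/((z^2 + 51)*(z^2 + 75)). The denominator has no real zeros and deg Q - deg P = 2 ≥ 2, so the integral of f over the upper semicircle |z| = R tends to 0 as R → ∞. Closing the contour in the upper half-plane,
  ∫_{-∞}^{∞} f(x) dx = 2πi · Σ Res(f, z_k)  over the poles with Im z_k > 0.

Zeros of the denominator: z^2 + 51 = 0 gives z = ±sqrt(51)*I; z^2 + 75 = 0 gives z = ±5*sqrt(3)*I.
Upper half-plane: z = 5*sqrt(3)*I, z = sqrt(51)*I (simple).

Each pole is a simple zero of Q(z) = z^4 + 126*z^2 + 3825, so Res(f, z₀) = P(z₀)/Q'(z₀) with P(z) = 8*z^2, Q'(z) = 4*z^3 + 252*z:
  Res(f, 5*sqrt(3)*I) = (-600)/(-240*sqrt(3)*I) = -5*sqrt(3)*I/6
  Res(f, sqrt(51)*I) = (-408)/(48*sqrt(51)*I) = sqrt(51)*I/6

Sum of residues: I*(-5*sqrt(3) + sqrt(51))/6
∫_{-∞}^{∞} f(x) dx = 2πi · (I*(-5*sqrt(3) + sqrt(51))/6) = pi*(-sqrt(51) + 5*sqrt(3))/3

Final answer: pi*(-sqrt(51) + 5*sqrt(3))/3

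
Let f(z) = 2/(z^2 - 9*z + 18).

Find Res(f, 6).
2/3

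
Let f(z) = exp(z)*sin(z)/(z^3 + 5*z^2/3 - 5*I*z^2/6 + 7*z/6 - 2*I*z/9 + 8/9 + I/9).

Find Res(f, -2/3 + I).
Write f(z) = P(z)/Q(z) with P(z) = exp(z)*sin(z) and Q(z) = z^3 + 5*z^2/3 - 5*I*z^2/6 + 7*z/6 - 2*I*z/9 + 8/9 + I/9.
The denominator factors as Q(z) = (z + 2/3 - I)*(z + 2*I/3)*(z + 1 - I/2), so z = -2/3 + I is a simple zero of Q and P is analytic there; z = -2/3 + I is therefore a simple pole and
  Res(f, z₀) = P(z₀)/Q'(z₀).

Q'(z) = 3*z^2 + 10*z/3 - 5*I*z/3 + 7/6 - 2*I/9, so Q'(-2/3 + I) = -19/18 + 2*I/9.
P(-2/3 + I) = -exp(-2/3 + I)*sin(2/3 - I).

Res(f, -2/3 + I) = (-exp(-2/3 + I)*sin(2/3 - I))/(-19/18 + 2*I/9) = (342/377 + 72*I/377)*exp(-2/3 + I)*sin(2/3 - I)

Final answer: (342/377 + 72*I/377)*exp(-2/3 + I)*sin(2/3 - I)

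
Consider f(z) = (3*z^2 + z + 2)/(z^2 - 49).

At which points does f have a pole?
{-7, 7}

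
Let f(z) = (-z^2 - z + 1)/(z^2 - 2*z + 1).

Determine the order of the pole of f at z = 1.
Factor the denominator:
  z^2 - 2*z + 1 = (z - 1)^2

The numerator P(z) = -z^2 - z + 1 has P(1) = -1 ≠ 0, so no factor of (z - 1) cancels.
Near z = 1 we can therefore write f(z) = g(z)/(z - 1)^2 with g analytic at 1 and g(1) ≠ 0 (g is just the numerator).

Hence z = 1 is a pole of order 2.

Final answer: 2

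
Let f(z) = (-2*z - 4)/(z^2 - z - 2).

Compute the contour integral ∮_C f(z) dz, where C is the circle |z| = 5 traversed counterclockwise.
-4*I*pi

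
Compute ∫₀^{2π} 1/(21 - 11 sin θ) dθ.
sqrt(5)*pi/20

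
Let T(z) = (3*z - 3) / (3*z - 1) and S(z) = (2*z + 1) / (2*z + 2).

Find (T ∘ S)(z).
-3/(4*z + 1)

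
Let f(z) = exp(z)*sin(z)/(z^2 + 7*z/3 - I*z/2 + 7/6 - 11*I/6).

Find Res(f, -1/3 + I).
Write f(z) = P(z)/Q(z) with P(z) = exp(z)*sin(z) and Q(z) = z^2 + 7*z/3 - I*z/2 + 7/6 - 11*I/6.
The denominator factors as Q(z) = (z + 1/3 - I)*(z + 2 + I/2), so z = -1/3 + I is a simple zero of Q and P is analytic there; z = -1/3 + I is therefore a simple pole and
  Res(f, z₀) = P(z₀)/Q'(z₀).

Q'(z) = 2*z + 7/3 - I/2, so Q'(-1/3 + I) = 5/3 + 3*I/2.
P(-1/3 + I) = -exp(-1/3 + I)*sin(1/3 - I).

Res(f, -1/3 + I) = (-exp(-1/3 + I)*sin(1/3 - I))/(5/3 + 3*I/2) = (-60/181 + 54*I/181)*exp(-1/3 + I)*sin(1/3 - I)

Final answer: (-60/181 + 54*I/181)*exp(-1/3 + I)*sin(1/3 - I)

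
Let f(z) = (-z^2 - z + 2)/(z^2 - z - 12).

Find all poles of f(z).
{-3, 4}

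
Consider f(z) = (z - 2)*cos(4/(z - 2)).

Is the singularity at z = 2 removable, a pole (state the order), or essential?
Let u = z - 2. Then
  cos(4/u) = Σ_{k≥0} (-1)^k (4)^(2k)/((2k)!·u^(2k)) = 1 - 8/u^2 + 32/(3*u^4) + ...
which has infinitely many negative powers of u, so cos(4/(z - 2)) has an essential singularity at z = 2.
The extra factor z - 2 is a nonzero polynomial; if the product had at most a pole at z = 2, dividing by that polynomial would leave cos(4/(z - 2)) with at most a pole too — contradiction. (Equivalently, the product's Laurent series still has infinitely many negative powers.)
So the singularity is essential.

Final answer: essential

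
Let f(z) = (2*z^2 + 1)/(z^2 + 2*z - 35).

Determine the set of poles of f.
The singularities of f are the zeros of the denominator. Factoring,
  z^2 + 2*z - 35 = (z + 7)*(z - 5)
so the candidates are z = -7, z = 5.

Check the numerator P(z) = 2*z^2 + 1 at each one:
  P(-7) = 99 ≠ 0, so z = -7 is a (simple) pole.
  P(5) = 51 ≠ 0, so z = 5 is a (simple) pole.

Poles of f: {-7, 5}

Final answer: {-7, 5}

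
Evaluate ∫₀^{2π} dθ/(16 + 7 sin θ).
Call the integral J. The integrand is 2π-periodic and we integrate over a full period, so shifting θ does not change the value (θ → θ + π/2 turns sin θ into cos θ). Hence
  J = ∫₀^{2π} dθ/(16 + 7 cos θ).
Put z = e^{iθ}: then cos θ = (z + 1/z)/2, dθ = dz/(iz), and z runs once counterclockwise around |z| = 1:
  J = ∮_{|z|=1} 1/(16 + 7*(z + 1/z)/2) · dz/(iz) = (2/i) ∮_{|z|=1} dz/(7*z^2 + 32*z + 7).
The roots of 7*z^2 + 32*z + 7 are z = (-16 ± sqrt(16^2 - 7^2))/7, with sqrt(207) = 3*sqrt(23); their product is 1, so only z₊ = -16/7 + 3*sqrt(23)/7 lies inside the unit circle (z₋ = -16/7 - 3*sqrt(23)/7 lies outside).
z₊ is a simple zero of q(z) = 7*z^2 + 32*z + 7, so Res(1/q, z₊) = 1/q'(z₊) with q'(z) = 14*z + 32; and q'(z₊) = 7*(z₊ - z₋) = 6*sqrt(23).
Therefore J = (2/i) · 2πi · 1/(6*sqrt(23)) = 2*pi/(3*sqrt(23)) = 2*sqrt(23)*pi/69

Final answer: 2*sqrt(23)*pi/69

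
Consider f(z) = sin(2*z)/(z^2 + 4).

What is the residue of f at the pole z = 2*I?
sinh(4)/4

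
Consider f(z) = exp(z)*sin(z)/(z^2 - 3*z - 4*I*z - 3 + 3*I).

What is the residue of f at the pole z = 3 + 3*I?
Write f(z) = P(z)/Q(z) with P(z) = exp(z)*sin(z) and Q(z) = z^2 - 3*z - 4*I*z - 3 + 3*I.
The denominator factors as Q(z) = (z - I)*(z - 3 - 3*I), so z = 3 + 3*I is a simple zero of Q and P is analytic there; z = 3 + 3*I is therefore a simple pole and
  Res(f, z₀) = P(z₀)/Q'(z₀).

Q'(z) = 2*z - 3 - 4*I, so Q'(3 + 3*I) = 3 + 2*I.
P(3 + 3*I) = exp(3 + 3*I)*sin(3 + 3*I).

Res(f, 3 + 3*I) = (exp(3 + 3*I)*sin(3 + 3*I))/(3 + 2*I) = (3/13 - 2*I/13)*exp(3 + 3*I)*sin(3 + 3*I)

Final answer: (3/13 - 2*I/13)*exp(3 + 3*I)*sin(3 + 3*I)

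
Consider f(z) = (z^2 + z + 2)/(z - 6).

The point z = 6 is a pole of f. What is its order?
Factor the denominator:
  z - 6 = (z - 6)

The numerator P(z) = z^2 + z + 2 has P(6) = 44 ≠ 0, so no factor of (z - 6) cancels.
Near z = 6 we can therefore write f(z) = g(z)/(z - 6) with g analytic at 6 and g(6) ≠ 0 (g is just the numerator).

Hence z = 6 is a pole of order 1.

Final answer: 1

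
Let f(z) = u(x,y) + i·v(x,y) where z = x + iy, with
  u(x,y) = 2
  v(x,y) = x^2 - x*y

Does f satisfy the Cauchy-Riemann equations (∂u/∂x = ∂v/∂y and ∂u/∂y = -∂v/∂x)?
∂u/∂x = 0
∂v/∂y = -x
∂u/∂y = 0
∂v/∂x = 2*x - y
∂u/∂x ≠ ∂v/∂y and ∂u/∂y ≠ -∂v/∂x; the Cauchy-Riemann equations are not satisfied, so f is not analytic.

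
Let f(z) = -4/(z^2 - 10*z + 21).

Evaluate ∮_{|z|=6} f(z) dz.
By the residue theorem, ∮_C f(z) dz = 2πi · (sum of the residues of f at the poles inside |z| = 6).

The denominator factors as (z - 3)*(z - 7), so the singularities of f are simple poles at z = 3, z = 7.
  |3|² = 9 < 36 = 6², so this pole is inside the contour.
  |7|² = 49 > 36 = 6², so this pole is outside the contour.

With P(z) = -4 and Q(z) = z^2 - 10*z + 21, each pole is simple, so Res(f, z₀) = P(z₀)/Q'(z₀) with Q'(z) = 2*z - 10.
  Res(f, 3) = P(3)/Q'(3) = (-4)/(-4) = 1

∮_C f(z) dz = 2πi · (1) = 2*I*pi

Final answer: 2*I*pi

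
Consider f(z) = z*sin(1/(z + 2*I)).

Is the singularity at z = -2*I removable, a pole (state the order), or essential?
essential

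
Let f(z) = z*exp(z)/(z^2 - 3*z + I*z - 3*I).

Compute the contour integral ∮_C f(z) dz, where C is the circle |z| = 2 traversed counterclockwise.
By the residue theorem, ∮_C f(z) dz = 2πi · (sum of the residues of f at the poles inside |z| = 2).

The denominator factors as (z + I)*(z - 3), so the singularities of f are simple poles at z = -I, z = 3.
  |-I|² = 1 < 4 = 2², so this pole is inside the contour.
  |3|² = 9 > 4 = 2², so this pole is outside the contour.

With P(z) = z*exp(z) and Q(z) = z^2 - 3*z + I*z - 3*I, each pole is simple, so Res(f, z₀) = P(z₀)/Q'(z₀) with Q'(z) = 2*z - 3 + I.
  Res(f, -I) = P(-I)/Q'(-I) = (-I*exp(-I))/(-3 - I) = (1/10 + 3*I/10)*exp(-I)

∮_C f(z) dz = 2πi · ((1/10 + 3*I/10)*exp(-I)) = pi*(-3/5 + I/5)*exp(-I)

Final answer: pi*(-3/5 + I/5)*exp(-I)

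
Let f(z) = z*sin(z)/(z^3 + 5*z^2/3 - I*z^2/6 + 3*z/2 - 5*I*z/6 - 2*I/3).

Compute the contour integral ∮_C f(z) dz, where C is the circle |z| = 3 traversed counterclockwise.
pi*(-120/221 - 132*I/221)*sinh(1/2) + 12*pi*sin(1 + I)/13 + pi*(-336/221 + 120*I/221)*sin(2/3 - 2*I/3)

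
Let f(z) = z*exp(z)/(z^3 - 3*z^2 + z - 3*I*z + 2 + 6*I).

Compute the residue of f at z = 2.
(1/5 + 3*I/5)*exp(2)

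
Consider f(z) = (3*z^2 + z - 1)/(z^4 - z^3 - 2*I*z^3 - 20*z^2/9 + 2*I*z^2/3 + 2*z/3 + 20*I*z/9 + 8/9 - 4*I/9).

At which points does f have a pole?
{-1, 2*I/3, 1 + I/3, 1 + I}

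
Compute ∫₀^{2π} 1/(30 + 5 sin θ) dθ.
Call the integral J. The integrand is 2π-periodic and we integrate over a full period, so shifting θ does not change the value (θ → θ + π/2 turns sin θ into cos θ). Hence
  J = ∫₀^{2π} dθ/(30 + 5 cos θ).
Put z = e^{iθ}: then cos θ = (z + 1/z)/2, dθ = dz/(iz), and z runs once counterclockwise around |z| = 1:
  J = ∮_{|z|=1} 1/(30 + 5*(z + 1/z)/2) · dz/(iz) = (2/i) ∮_{|z|=1} dz/(5*z^2 + 60*z + 5).
The roots of 5*z^2 + 60*z + 5 are z = (-30 ± sqrt(30^2 - 5^2))/5, with sqrt(875) = 5*sqrt(35); their product is 1, so only z₊ = -6 + sqrt(35) lies inside the unit circle (z₋ = -6 - sqrt(35) lies outside).
z₊ is a simple zero of q(z) = 5*z^2 + 60*z + 5, so Res(1/q, z₊) = 1/q'(z₊) with q'(z) = 10*z + 60; and q'(z₊) = 5*(z₊ - z₋) = 10*sqrt(35).
Therefore J = (2/i) · 2πi · 1/(10*sqrt(35)) = 2*pi/(5*sqrt(35)) = 2*sqrt(35)*pi/175

Final answer: 2*sqrt(35)*pi/175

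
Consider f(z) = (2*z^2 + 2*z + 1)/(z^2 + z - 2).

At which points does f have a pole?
The singularities of f are the zeros of the denominator. Factoring,
  z^2 + z - 2 = (z - 1)*(z + 2)
so the candidates are z = 1, z = -2.

Check the numerator P(z) = 2*z^2 + 2*z + 1 at each one:
  P(1) = 5 ≠ 0, so z = 1 is a (simple) pole.
  P(-2) = 5 ≠ 0, so z = -2 is a (simple) pole.

Poles of f: {-2, 1}

Final answer: {-2, 1}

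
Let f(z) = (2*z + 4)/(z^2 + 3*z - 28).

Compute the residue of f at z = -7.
Write f(z) = P(z)/Q(z) with P(z) = 2*z + 4 and Q(z) = z^2 + 3*z - 28.
The denominator factors as Q(z) = (z + 7)*(z - 4), so z = -7 is a simple zero of Q and P is analytic there; z = -7 is therefore a simple pole and
  Res(f, z₀) = P(z₀)/Q'(z₀).

Q'(z) = 2*z + 3, so Q'(-7) = -11.
P(-7) = -10.

Res(f, -7) = (-10)/(-11) = 10/11

Final answer: 10/11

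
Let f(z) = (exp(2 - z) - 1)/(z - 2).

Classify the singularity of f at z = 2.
Let u = z - 2. The exponent is 2 - z = -u, so
  f = (e^(-u) - 1)/u = ((-u) + (-u)^2/2 + (-u)^3/6 + ...)/u = -1 + (1/2)*u + (-1/6)*u^2 + ...
The Laurent expansion about u = 0 has no negative powers; equivalently lim_{z→2} f(z) = -1 exists and is finite.
So the singularity is removable.

Final answer: removable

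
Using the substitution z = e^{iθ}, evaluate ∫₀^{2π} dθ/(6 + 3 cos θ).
Let J = ∫₀^{2π} dθ/(6 + 3 cos θ).
Put z = e^{iθ}: then cos θ = (z + 1/z)/2, dθ = dz/(iz), and z runs once counterclockwise around |z| = 1:
  J = ∮_{|z|=1} 1/(6 + 3*(z + 1/z)/2) · dz/(iz) = (2/i) ∮_{|z|=1} dz/(3*z^2 + 12*z + 3).
The roots of 3*z^2 + 12*z + 3 are z = (-6 ± sqrt(6^2 - 3^2))/3, with sqrt(27) = 3*sqrt(3); their product is 1, so only z₊ = -2 + sqrt(3) lies inside the unit circle (z₋ = -2 - sqrt(3) lies outside).
z₊ is a simple zero of q(z) = 3*z^2 + 12*z + 3, so Res(1/q, z₊) = 1/q'(z₊) with q'(z) = 6*z + 12; and q'(z₊) = 3*(z₊ - z₋) = 6*sqrt(3).
Therefore J = (2/i) · 2πi · 1/(6*sqrt(3)) = 2*pi/(3*sqrt(3)) = 2*sqrt(3)*pi/9

Final answer: 2*sqrt(3)*pi/9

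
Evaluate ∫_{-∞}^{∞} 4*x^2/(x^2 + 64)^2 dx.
Let f(z) = 4*z^2/(z^2 + 64)^2. The denominator has no real zeros and deg Q - deg P = 2 ≥ 2, so the integral of f over the upper semicircle |z| = R tends to 0 as R → ∞. Closing the contour in the upper half-plane,
  ∫_{-∞}^{∞} f(x) dx = 2πi · Σ Res(f, z_k)  over the poles with Im z_k > 0.

Zeros of the denominator: z^2 + 64 = 0 gives z = ±8*I.
Upper half-plane: z = 8*I (a pole of order 2).

Write f(z) = g(z)/(z - 8*I)^2 with g(z) = 4*z^2/(z + 8*I)^2. For a double pole, Res(f, z₀) = g'(z₀):
  g'(z) = 64*I*z/(z + 8*I)^3
  Res(f, 8*I) = g'(8*I) = -I/8

∫_{-∞}^{∞} f(x) dx = 2πi · (-I/8) = pi/4

Final answer: pi/4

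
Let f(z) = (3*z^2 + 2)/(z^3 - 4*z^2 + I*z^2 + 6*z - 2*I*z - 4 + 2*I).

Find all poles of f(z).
The singularities of f are the zeros of the denominator. Factoring,
  z^3 - 4*z^2 + I*z^2 + 6*z - 2*I*z - 4 + 2*I = (z - 2 + I)*(z - 1 + I)*(z - 1 - I)
so the candidates are z = 2 - I, z = 1 - I, z = 1 + I.

Check the numerator P(z) = 3*z^2 + 2 at each one:
  P(2 - I) = 11 - 12*I ≠ 0, so z = 2 - I is a (simple) pole.
  P(1 - I) = 2 - 6*I ≠ 0, so z = 1 - I is a (simple) pole.
  P(1 + I) = 2 + 6*I ≠ 0, so z = 1 + I is a (simple) pole.

Poles of f: {1 - I, 1 + I, 2 - I}

Final answer: {1 - I, 1 + I, 2 - I}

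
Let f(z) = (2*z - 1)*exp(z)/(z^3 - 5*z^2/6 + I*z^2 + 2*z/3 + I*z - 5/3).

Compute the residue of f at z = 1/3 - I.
Write f(z) = P(z)/Q(z) with P(z) = (2*z - 1)*exp(z) and Q(z) = z^3 - 5*z^2/6 + I*z^2 + 2*z/3 + I*z - 5/3.
The denominator factors as Q(z) = (z + 1/2 - I)*(z - 1/3 + I)*(z - 1 + I), so z = 1/3 - I is a simple zero of Q and P is analytic there; z = 1/3 - I is therefore a simple pole and
  Res(f, z₀) = P(z₀)/Q'(z₀).

Q'(z) = 3*z^2 - 5*z/3 + 2*I*z + 2/3 + I, so Q'(1/3 - I) = -5/9 + 4*I/3.
P(1/3 - I) = (-1/3 - 2*I)*exp(1/3 - I).

Res(f, 1/3 - I) = ((-1/3 - 2*I)*exp(1/3 - I))/(-5/9 + 4*I/3) = (-201/169 + 126*I/169)*exp(1/3 - I)

Final answer: (-201/169 + 126*I/169)*exp(1/3 - I)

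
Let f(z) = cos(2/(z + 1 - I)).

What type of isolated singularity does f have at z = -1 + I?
essential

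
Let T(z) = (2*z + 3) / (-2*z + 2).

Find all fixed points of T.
T(z) = z means 2*z + 3 = z*(-2*z + 2), i.e.
  -2*z^2 - 3 = 0.
Discriminant: (0)^2 - 4*(-2)*(-3) = -24, so the roots are complex conjugates.
  z = (0 ± I*sqrt(24))/(2*(-2))
Fixed points: {-sqrt(6)*I/2, sqrt(6)*I/2}

Final answer: {-sqrt(6)*I/2, sqrt(6)*I/2}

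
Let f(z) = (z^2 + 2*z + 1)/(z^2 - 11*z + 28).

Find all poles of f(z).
{4, 7}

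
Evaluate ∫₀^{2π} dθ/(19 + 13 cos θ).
Let J = ∫₀^{2π} dθ/(19 + 13 cos θ).
Put z = e^{iθ}: then cos θ = (z + 1/z)/2, dθ = dz/(iz), and z runs once counterclockwise around |z| = 1:
  J = ∮_{|z|=1} 1/(19 + 13*(z + 1/z)/2) · dz/(iz) = (2/i) ∮_{|z|=1} dz/(13*z^2 + 38*z + 13).
The roots of 13*z^2 + 38*z + 13 are z = (-19 ± sqrt(19^2 - 13^2))/13, with sqrt(192) = 8*sqrt(3); their product is 1, so only z₊ = -19/13 + 8*sqrt(3)/13 lies inside the unit circle (z₋ = -19/13 - 8*sqrt(3)/13 lies outside).
z₊ is a simple zero of q(z) = 13*z^2 + 38*z + 13, so Res(1/q, z₊) = 1/q'(z₊) with q'(z) = 26*z + 38; and q'(z₊) = 13*(z₊ - z₋) = 16*sqrt(3).
Therefore J = (2/i) · 2πi · 1/(16*sqrt(3)) = 2*pi/(8*sqrt(3)) = sqrt(3)*pi/12

Final answer: sqrt(3)*pi/12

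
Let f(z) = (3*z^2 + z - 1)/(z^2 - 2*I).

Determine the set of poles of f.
The singularities of f are the zeros of the denominator. Factoring,
  z^2 - 2*I = (z + 1 + I)*(z - 1 - I)
so the candidates are z = -1 - I, z = 1 + I.

Check the numerator P(z) = 3*z^2 + z - 1 at each one:
  P(-1 - I) = -2 + 5*I ≠ 0, so z = -1 - I is a (simple) pole.
  P(1 + I) = 7*I ≠ 0, so z = 1 + I is a (simple) pole.

Poles of f: {-1 - I, 1 + I}

Final answer: {-1 - I, 1 + I}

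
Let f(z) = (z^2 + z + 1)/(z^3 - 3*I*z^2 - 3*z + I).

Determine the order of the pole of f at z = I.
Factor the denominator:
  z^3 - 3*I*z^2 - 3*z + I = (z - I)^3

The numerator P(z) = z^2 + z + 1 has P(I) = I ≠ 0, so no factor of (z - I) cancels.
Near z = I we can therefore write f(z) = g(z)/(z - I)^3 with g analytic at I and g(I) ≠ 0 (g is just the numerator).

Hence z = I is a pole of order 3.

Final answer: 3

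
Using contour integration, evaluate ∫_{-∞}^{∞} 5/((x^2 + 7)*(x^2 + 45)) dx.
Let f(z) = 5/((z^2 + 7)*(z^2 + 45)). The denominator has no real zeros and deg Q - deg P = 4 ≥ 2, so the integral of f over the upper semicircle |z| = R tends to 0 as R → ∞. Closing the contour in the upper half-plane,
  ∫_{-∞}^{∞} f(x) dx = 2πi · Σ Res(f, z_k)  over the poles with Im z_k > 0.

Zeros of the denominator: z^2 + 45 = 0 gives z = ±3*sqrt(5)*I; z^2 + 7 = 0 gives z = ±sqrt(7)*I.
Upper half-plane: z = 3*sqrt(5)*I, z = sqrt(7)*I (simple).

Each pole is a simple zero of Q(z) = z^4 + 52*z^2 + 315, so Res(f, z₀) = P(z₀)/Q'(z₀) with P(z) = 5, Q'(z) = 4*z^3 + 104*z:
  Res(f, 3*sqrt(5)*I) = (5)/(-228*sqrt(5)*I) = sqrt(5)*I/228
  Res(f, sqrt(7)*I) = (5)/(76*sqrt(7)*I) = -5*sqrt(7)*I/532

Sum of residues: I*(-15*sqrt(7) + 7*sqrt(5))/1596
∫_{-∞}^{∞} f(x) dx = 2πi · (I*(-15*sqrt(7) + 7*sqrt(5))/1596) = pi*(-7*sqrt(5) + 15*sqrt(7))/798

Final answer: pi*(-7*sqrt(5) + 15*sqrt(7))/798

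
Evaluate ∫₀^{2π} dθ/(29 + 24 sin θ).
2*sqrt(265)*pi/265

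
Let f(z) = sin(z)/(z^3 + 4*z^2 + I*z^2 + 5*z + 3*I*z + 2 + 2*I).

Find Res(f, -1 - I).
Write f(z) = P(z)/Q(z) with P(z) = sin(z) and Q(z) = z^3 + 4*z^2 + I*z^2 + 5*z + 3*I*z + 2 + 2*I.
The denominator factors as Q(z) = (z + 1)*(z + 1 + I)*(z + 2), so z = -1 - I is a simple zero of Q and P is analytic there; z = -1 - I is therefore a simple pole and
  Res(f, z₀) = P(z₀)/Q'(z₀).

Q'(z) = 3*z^2 + 8*z + 2*I*z + 5 + 3*I, so Q'(-1 - I) = -1 - I.
P(-1 - I) = -sin(1 + I).

Res(f, -1 - I) = (-sin(1 + I))/(-1 - I) = (1/2 - I/2)*sin(1 + I)

Final answer: (1/2 - I/2)*sin(1 + I)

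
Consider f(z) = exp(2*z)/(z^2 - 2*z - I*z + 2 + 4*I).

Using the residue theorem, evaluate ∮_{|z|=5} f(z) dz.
By the residue theorem, ∮_C f(z) dz = 2πi · (sum of the residues of f at the poles inside |z| = 5).

The denominator factors as (z - 2*I)*(z - 2 + I), so the singularities of f are simple poles at z = 2*I, z = 2 - I.
  |2*I|² = 4 < 25 = 5², so this pole is inside the contour.
  |2 - I|² = 5 < 25 = 5², so this pole is inside the contour.

With P(z) = exp(2*z) and Q(z) = z^2 - 2*z - I*z + 2 + 4*I, each pole is simple, so Res(f, z₀) = P(z₀)/Q'(z₀) with Q'(z) = 2*z - 2 - I.
  Res(f, 2*I) = P(2*I)/Q'(2*I) = (exp(4*I))/(-2 + 3*I) = (-2/13 - 3*I/13)*exp(4*I)
  Res(f, 2 - I) = P(2 - I)/Q'(2 - I) = (exp(4 - 2*I))/(2 - 3*I) = (2/13 + 3*I/13)*exp(4 - 2*I)

Sum of residues inside C: (2/13 + 3*I/13)*exp(4 - 2*I) + (-2/13 - 3*I/13)*exp(4*I)
∮_C f(z) dz = 2πi · ((2/13 + 3*I/13)*exp(4 - 2*I) + (-2/13 - 3*I/13)*exp(4*I)) = pi*(6/13 - 4*I/13)*exp(4*I) + pi*(-6/13 + 4*I/13)*exp(4 - 2*I)

Final answer: pi*(6/13 - 4*I/13)*exp(4*I) + pi*(-6/13 + 4*I/13)*exp(4 - 2*I)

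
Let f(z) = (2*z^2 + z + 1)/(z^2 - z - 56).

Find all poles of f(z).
The singularities of f are the zeros of the denominator. Factoring,
  z^2 - z - 56 = (z + 7)*(z - 8)
so the candidates are z = -7, z = 8.

Check the numerator P(z) = 2*z^2 + z + 1 at each one:
  P(-7) = 92 ≠ 0, so z = -7 is a (simple) pole.
  P(8) = 137 ≠ 0, so z = 8 is a (simple) pole.

Poles of f: {-7, 8}

Final answer: {-7, 8}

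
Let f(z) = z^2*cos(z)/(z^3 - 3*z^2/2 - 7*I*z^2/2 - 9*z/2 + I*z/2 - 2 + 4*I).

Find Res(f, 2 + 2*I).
Write f(z) = P(z)/Q(z) with P(z) = z^2*cos(z) and Q(z) = z^3 - 3*z^2/2 - 7*I*z^2/2 - 9*z/2 + I*z/2 - 2 + 4*I.
The denominator factors as Q(z) = (z + 1)*(z - 2 - 2*I)*(z - 1/2 - 3*I/2), so z = 2 + 2*I is a simple zero of Q and P is analytic there; z = 2 + 2*I is therefore a simple pole and
  Res(f, z₀) = P(z₀)/Q'(z₀).

Q'(z) = 3*z^2 - 3*z - 7*I*z - 9/2 + I/2, so Q'(2 + 2*I) = 7/2 + 9*I/2.
P(2 + 2*I) = 8*I*cos(2 + 2*I).

Res(f, 2 + 2*I) = (8*I*cos(2 + 2*I))/(7/2 + 9*I/2) = (72/65 + 56*I/65)*cos(2 + 2*I)

Final answer: (72/65 + 56*I/65)*cos(2 + 2*I)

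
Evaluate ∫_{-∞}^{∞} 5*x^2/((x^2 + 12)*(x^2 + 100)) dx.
Let f(z) = 5*z^2/((z^2 + 12)*(z^2 + 100)). The denominator has no real zeros and deg Q - deg P = 2 ≥ 2, so the integral of f over the upper semicircle |z| = R tends to 0 as R → ∞. Closing the contour in the upper half-plane,
  ∫_{-∞}^{∞} f(x) dx = 2πi · Σ Res(f, z_k)  over the poles with Im z_k > 0.

Zeros of the denominator: z^2 + 100 = 0 gives z = ±10*I; z^2 + 12 = 0 gives z = ±2*sqrt(3)*I.
Upper half-plane: z = 10*I, z = 2*sqrt(3)*I (simple).

Each pole is a simple zero of Q(z) = z^4 + 112*z^2 + 1200, so Res(f, z₀) = P(z₀)/Q'(z₀) with P(z) = 5*z^2, Q'(z) = 4*z^3 + 224*z:
  Res(f, 10*I) = (-500)/(-1760*I) = -25*I/88
  Res(f, 2*sqrt(3)*I) = (-60)/(352*sqrt(3)*I) = 5*sqrt(3)*I/88

Sum of residues: 5*I*(-5 + sqrt(3))/88
∫_{-∞}^{∞} f(x) dx = 2πi · (5*I*(-5 + sqrt(3))/88) = 5*pi*(5 - sqrt(3))/44

Final answer: 5*pi*(5 - sqrt(3))/44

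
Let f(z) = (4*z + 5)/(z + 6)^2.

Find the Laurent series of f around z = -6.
-19/(z + 6)^2 + 4/(z + 6)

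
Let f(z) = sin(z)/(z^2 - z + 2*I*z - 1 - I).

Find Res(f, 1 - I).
Write f(z) = P(z)/Q(z) with P(z) = sin(z) and Q(z) = z^2 - z + 2*I*z - 1 - I.
The denominator factors as Q(z) = (z - 1 + I)*(z + I), so z = 1 - I is a simple zero of Q and P is analytic there; z = 1 - I is therefore a simple pole and
  Res(f, z₀) = P(z₀)/Q'(z₀).

Q'(z) = 2*z - 1 + 2*I, so Q'(1 - I) = 1.
P(1 - I) = sin(1 - I).

Res(f, 1 - I) = (sin(1 - I))/(1) = sin(1 - I)

Final answer: sin(1 - I)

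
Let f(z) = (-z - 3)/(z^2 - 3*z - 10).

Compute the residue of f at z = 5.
Write f(z) = P(z)/Q(z) with P(z) = -z - 3 and Q(z) = z^2 - 3*z - 10.
The denominator factors as Q(z) = (z + 2)*(z - 5), so z = 5 is a simple zero of Q and P is analytic there; z = 5 is therefore a simple pole and
  Res(f, z₀) = P(z₀)/Q'(z₀).

Q'(z) = 2*z - 3, so Q'(5) = 7.
P(5) = -8.

Res(f, 5) = (-8)/(7) = -8/7

Final answer: -8/7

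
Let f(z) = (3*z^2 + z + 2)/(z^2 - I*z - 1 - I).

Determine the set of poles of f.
The singularities of f are the zeros of the denominator. Factoring,
  z^2 - I*z - 1 - I = (z - 1 - I)*(z + 1)
so the candidates are z = 1 + I, z = -1.

Check the numerator P(z) = 3*z^2 + z + 2 at each one:
  P(1 + I) = 3 + 7*I ≠ 0, so z = 1 + I is a (simple) pole.
  P(-1) = 4 ≠ 0, so z = -1 is a (simple) pole.

Poles of f: {-1, 1 + I}

Final answer: {-1, 1 + I}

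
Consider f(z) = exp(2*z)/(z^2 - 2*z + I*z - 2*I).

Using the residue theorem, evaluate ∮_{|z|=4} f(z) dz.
pi*(-2/5 - 4*I/5)*exp(-2*I) + pi*(2/5 + 4*I/5)*exp(4)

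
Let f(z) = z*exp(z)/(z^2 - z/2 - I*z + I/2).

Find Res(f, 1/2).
(1/5 + 2*I/5)*exp(1/2)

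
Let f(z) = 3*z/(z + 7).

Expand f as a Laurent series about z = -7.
Put w = z - (-7), i.e. z = w - 7. The denominator is w, so it suffices to rewrite the numerator in powers of w.

P(z) = 3*z
P(w - 7) = -21 + 3*w

Dividing each term by w:
  f = -21/w + 3

Substituting back w = z + 7:
  f(z) = -21/(z + 7) + 3

The series is finite because the numerator is a polynomial; the negative powers form the principal part, and the coefficient of 1/(z + 7) gives Res(f, -7) = -21.

Final answer: -21/(z + 7) + 3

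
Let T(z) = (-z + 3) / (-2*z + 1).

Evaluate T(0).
Substitute z = 0:
  numerator:   -(0) + 3 = 3
  denominator: -2*(0) + 1 = 1
T(0) = (3)/(1) = 3

Final answer: 3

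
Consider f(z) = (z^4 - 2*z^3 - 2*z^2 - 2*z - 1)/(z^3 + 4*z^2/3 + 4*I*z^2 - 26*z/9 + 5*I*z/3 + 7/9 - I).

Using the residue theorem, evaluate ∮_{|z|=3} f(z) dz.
By the residue theorem, ∮_C f(z) dz = 2πi · (sum of the residues of f at the poles inside |z| = 3).

The denominator factors as (z - 1/3)*(z + 2/3 + I)*(z + 1 + 3*I), so the singularities of f are simple poles at z = 1/3, z = -2/3 - I, z = -1 - 3*I.
  |1/3|² = 1/9 < 9 = 3², so this pole is inside the contour.
  |-2/3 - I|² = 13/9 < 9 = 3², so this pole is inside the contour.
  |-1 - 3*I|² = 10 > 9 = 3², so this pole is outside the contour.

With P(z) = z^4 - 2*z^3 - 2*z^2 - 2*z - 1 and Q(z) = z^3 + 4*z^2/3 + 4*I*z^2 - 26*z/9 + 5*I*z/3 + 7/9 - I, each pole is simple, so Res(f, z₀) = P(z₀)/Q'(z₀) with Q'(z) = 3*z^2 + 8*z/3 + 8*I*z - 26/9 + 5*I/3.
  Res(f, 1/3) = P(1/3)/Q'(1/3) = (-158/81)/(-5/3 + 13*I/3) = 395/2619 + 1027*I/2619
  Res(f, -2/3 - I) = P(-2/3 - I)/Q'(-2/3 - I) = (-278/81 - 40*I/27)/(5/3 - 7*I/3) = -275/999 - 1273*I/999

Sum of residues inside C: -1340/10767 - 3166*I/3589
∮_C f(z) dz = 2πi · (-1340/10767 - 3166*I/3589) = pi*(6332/3589 - 2680*I/10767)

Final answer: pi*(6332/3589 - 2680*I/10767)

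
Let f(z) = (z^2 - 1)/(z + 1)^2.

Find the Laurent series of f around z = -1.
Put w = z - (-1), i.e. z = w - 1. The denominator is w^2, so it suffices to rewrite the numerator in powers of w.

P(z) = z^2 - 1
P(w - 1) = -2*w + w^2

Dividing each term by w^2:
  f = -2/w + 1

Substituting back w = z + 1:
  f(z) = -2/(z + 1) + 1

The series is finite because the numerator is a polynomial; the negative powers form the principal part, and the coefficient of 1/(z + 1) gives Res(f, -1) = -2.

Final answer: -2/(z + 1) + 1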